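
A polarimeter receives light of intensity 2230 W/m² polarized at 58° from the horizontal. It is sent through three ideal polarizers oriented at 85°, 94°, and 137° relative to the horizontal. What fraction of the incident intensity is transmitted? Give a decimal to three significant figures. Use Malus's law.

I/I₀ ≈ 0.414

By Malus's law, I₁ = 2230 W/m² · cos²(27°) = 1770 W/m².
I₂ = I₁ · cos²(9°) = 1770 · 0.9755 = 1727 W/m².
I₃ = I₂ · cos²(43°) = 1727 · 0.5349 = 923.8 W/m².
Transmitted fraction = 0.4142.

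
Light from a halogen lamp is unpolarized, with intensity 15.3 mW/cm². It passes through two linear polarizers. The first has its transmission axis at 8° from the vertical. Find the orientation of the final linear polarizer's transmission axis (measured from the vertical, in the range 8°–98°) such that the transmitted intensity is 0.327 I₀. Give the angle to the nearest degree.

Unpolarized light through the first polarizer → I₁ = ½ I₀, now polarized at 8°.
Need I₂/I₀ = 0.327, so cos²(θ − 8°) = 0.327 / 0.5 = 0.654.
θ − 8° = arccos(√0.654) = 36.0°, giving θ ≈ 8 + 36.0 = 44.0°.

θ ≈ 44°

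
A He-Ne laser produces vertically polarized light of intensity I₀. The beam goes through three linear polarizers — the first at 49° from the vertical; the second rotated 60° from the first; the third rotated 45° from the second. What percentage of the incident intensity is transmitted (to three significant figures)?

≈ 5.38%

By Malus's law, I₁ = I₀ cos²(49° − 0°) = I₀ cos²(49°) = 0.4304 I₀.
I₂ = I₁ cos²(60°) = 0.4304 · 0.25 I₀ = 0.1076 I₀.
I₃ = I₂ cos²(45°) = 0.1076 · 0.5 I₀ = 0.0538 I₀.
That is 5.38% of the incident intensity.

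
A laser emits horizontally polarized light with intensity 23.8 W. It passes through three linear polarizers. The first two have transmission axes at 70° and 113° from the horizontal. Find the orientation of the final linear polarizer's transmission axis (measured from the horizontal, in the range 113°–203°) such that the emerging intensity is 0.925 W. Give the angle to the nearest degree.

θ ≈ 151°

By Malus's law, I₁ = I₀ cos²(70° − 0°) = I₀ cos²(70°) = 0.117 I₀.
I₂ = I₁ cos²(113° − 70°) = 0.117 I₀ · cos²(43°) = 0.06257 I₀.
Target fraction: 0.925 / 23.8 W = 0.03887 of I₀.
Need I₃/I₀ = 0.03887, so cos²(θ − 113°) = 0.03887 / 0.06257 = 0.6212.
θ − 113° = arccos(√0.6212) = 38.0°, giving θ ≈ 113 + 38.0 = 151.0°.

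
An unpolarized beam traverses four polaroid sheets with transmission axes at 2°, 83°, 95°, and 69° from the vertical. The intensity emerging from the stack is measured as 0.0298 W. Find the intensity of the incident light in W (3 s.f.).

I₀ ≈ 3.15 W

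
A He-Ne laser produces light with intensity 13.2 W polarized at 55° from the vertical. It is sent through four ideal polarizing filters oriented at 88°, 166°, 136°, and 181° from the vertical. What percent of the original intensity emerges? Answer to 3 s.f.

By Malus's law, I₁ = 13.2 W · cos²(33°) = 9.284 W.
I₂ = I₁ · cos²(78°) = 9.284 · 0.04323 = 0.4013 W.
I₃ = I₂ · cos²(30°) = 0.4013 · 0.75 = 0.301 W.
I₄ = I₃ · cos²(45°) = 0.301 · 0.5 = 0.1505 W.
That is 1.14% of the incident intensity.

≈ 1.14%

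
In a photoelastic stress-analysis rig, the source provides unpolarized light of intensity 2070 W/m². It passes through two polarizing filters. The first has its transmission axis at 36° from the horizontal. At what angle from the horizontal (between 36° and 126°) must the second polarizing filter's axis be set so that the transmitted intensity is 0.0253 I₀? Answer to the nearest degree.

θ ≈ 113°

Unpolarized light through the first polarizer → I₁ = ½ I₀, now polarized at 36°.
Need I₂/I₀ = 0.0253, so cos²(θ − 36°) = 0.0253 / 0.5 = 0.0506.
θ − 36° = arccos(√0.0506) = 77.0°, giving θ ≈ 36 + 77.0 = 113.0°.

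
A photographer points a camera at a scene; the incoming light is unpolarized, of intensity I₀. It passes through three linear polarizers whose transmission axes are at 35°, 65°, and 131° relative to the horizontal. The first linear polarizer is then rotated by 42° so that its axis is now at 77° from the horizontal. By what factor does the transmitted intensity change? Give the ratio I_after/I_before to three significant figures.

I_new/I_old ≈ 1.28

Before rotation:
Unpolarized light through the first polarizer → I₁ = ½ I₀, now polarized at 35°.
I₂ = I₁ cos²(65° − 35°) = 0.5 I₀ · cos²(30°) = 0.375 I₀.
I₃ = I₂ cos²(131° − 65°) = 0.375 I₀ · cos²(66°) = 0.06204 I₀.
After rotation:
Unpolarized light through the first polarizer → I₁ = ½ I₀, now polarized at 77°.
I₂ = I₁ cos²(65° − 77°) = 0.5 I₀ · cos²(12°) = 0.4784 I₀.
I₃ = I₂ cos²(131° − 65°) = 0.4784 I₀ · cos²(66°) = 0.07914 I₀.
Ratio = 0.07914 / 0.06204 = 1.276.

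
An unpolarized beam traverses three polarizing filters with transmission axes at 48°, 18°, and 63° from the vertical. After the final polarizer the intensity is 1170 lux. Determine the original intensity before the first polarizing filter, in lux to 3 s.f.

Unpolarized light through the first polarizer → I₁ = ½ I₀, now polarized at 48°.
I₂ = I₁ cos²(18° − 48°) = 0.5 I₀ · cos²(30°) = 0.375 I₀.
I₃ = I₂ cos²(63° − 18°) = 0.375 I₀ · cos²(45°) = 0.1875 I₀.
So 1170 lux = 0.1875 I₀, giving I₀ = 1170/0.1875 = 6240 lux.

I₀ ≈ 6240 lux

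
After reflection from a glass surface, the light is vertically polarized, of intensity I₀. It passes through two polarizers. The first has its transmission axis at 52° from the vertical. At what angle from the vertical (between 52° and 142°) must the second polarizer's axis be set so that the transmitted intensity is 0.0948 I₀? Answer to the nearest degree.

I₁ = I₀ cos²(52° − 0°) = I₀ cos²(52°) = 0.379 I₀.
Need I₂/I₀ = 0.0948, so cos²(θ − 52°) = 0.0948 / 0.379 = 0.2501.
θ − 52° = arccos(√0.2501) = 60.0°, giving θ ≈ 52 + 60.0 = 112.0°.

θ ≈ 112°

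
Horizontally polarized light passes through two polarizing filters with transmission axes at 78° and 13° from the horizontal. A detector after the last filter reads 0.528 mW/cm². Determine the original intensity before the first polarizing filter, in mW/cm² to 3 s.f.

I₀ ≈ 68.4 mW/cm²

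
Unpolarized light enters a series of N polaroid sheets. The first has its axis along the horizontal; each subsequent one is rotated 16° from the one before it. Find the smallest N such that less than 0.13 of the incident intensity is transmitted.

N = 19

First polarizer halves the unpolarized light: factor 1/2.
Each further stage multiplies by cos²(16°) = 0.924.
After N polarizers: T = 0.5·0.924^(N−1). Require T < 0.13 ⇒ N−1 > ln(0.13/0.5)/ln(0.924) = 17.05, so N−1 ≥ 18 and N = 19.
Check: N=19 gives T = 0.1206 < 0.13; N=18 gives T = 0.1305.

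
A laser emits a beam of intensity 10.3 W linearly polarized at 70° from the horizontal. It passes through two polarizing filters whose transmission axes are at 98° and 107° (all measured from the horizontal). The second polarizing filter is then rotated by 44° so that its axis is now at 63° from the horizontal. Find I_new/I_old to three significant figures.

I_new/I_old ≈ 0.688

Before rotation:
I₁ = I₀ cos²(98° − 70°) = I₀ cos²(28°) = 0.7796 I₀.
I₂ = I₁ cos²(107° − 98°) = 0.7796 I₀ · cos²(9°) = 0.7605 I₀.
After rotation:
I₁ = I₀ cos²(98° − 70°) = I₀ cos²(28°) = 0.7796 I₀.
I₂ = I₁ cos²(63° − 98°) = 0.7796 I₀ · cos²(35°) = 0.5231 I₀.
Ratio = 0.5231 / 0.7605 = 0.6878.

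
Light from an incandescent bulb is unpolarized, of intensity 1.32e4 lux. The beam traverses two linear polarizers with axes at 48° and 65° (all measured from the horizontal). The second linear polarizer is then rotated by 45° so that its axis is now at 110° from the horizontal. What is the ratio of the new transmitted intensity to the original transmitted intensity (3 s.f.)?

Before rotation:
Unpolarized light through the first polarizer → I₁ = ½ I₀, now polarized at 48°.
I₂ = I₁ cos²(65° − 48°) = 0.5 I₀ · cos²(17°) = 0.4573 I₀.
After rotation:
Unpolarized light through the first polarizer → I₁ = ½ I₀, now polarized at 48°.
I₂ = I₁ cos²(110° − 48°) = 0.5 I₀ · cos²(62°) = 0.1102 I₀.
Ratio = 0.1102 / 0.4573 = 0.241.

I_new/I_old ≈ 0.241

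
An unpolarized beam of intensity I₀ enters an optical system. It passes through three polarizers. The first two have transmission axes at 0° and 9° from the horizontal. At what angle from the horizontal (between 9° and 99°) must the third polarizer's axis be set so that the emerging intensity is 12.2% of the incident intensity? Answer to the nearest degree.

Unpolarized light through the first polarizer → I₁ = ½ I₀, now polarized at 0°.
I₂ = I₁ cos²(9° − 0°) = 0.5 I₀ · cos²(9°) = 0.4878 I₀.
Need I₃/I₀ = 0.122, so cos²(θ − 9°) = 0.122 / 0.4878 = 0.2501.
θ − 9° = arccos(√0.2501) = 60.0°, giving θ ≈ 9 + 60.0 = 69.0°.

θ ≈ 69°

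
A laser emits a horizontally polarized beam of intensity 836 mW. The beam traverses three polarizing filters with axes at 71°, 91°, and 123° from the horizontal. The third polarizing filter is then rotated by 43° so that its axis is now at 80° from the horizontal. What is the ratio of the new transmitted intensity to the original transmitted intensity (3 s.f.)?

Before rotation:
By Malus's law, I₁ = I₀ cos²(71° − 0°) = I₀ cos²(71°) = 0.106 I₀.
I₂ = I₁ cos²(91° − 71°) = 0.106 I₀ · cos²(20°) = 0.0936 I₀.
I₃ = I₂ cos²(123° − 91°) = 0.0936 I₀ · cos²(32°) = 0.06731 I₀.
After rotation:
I₁ = I₀ cos²(71° − 0°) = I₀ cos²(71°) = 0.106 I₀.
I₂ = I₁ cos²(91° − 71°) = 0.106 I₀ · cos²(20°) = 0.0936 I₀.
I₃ = I₂ cos²(80° − 91°) = 0.0936 I₀ · cos²(11°) = 0.09019 I₀.
Ratio = 0.09019 / 0.06731 = 1.34.

I_new/I_old ≈ 1.34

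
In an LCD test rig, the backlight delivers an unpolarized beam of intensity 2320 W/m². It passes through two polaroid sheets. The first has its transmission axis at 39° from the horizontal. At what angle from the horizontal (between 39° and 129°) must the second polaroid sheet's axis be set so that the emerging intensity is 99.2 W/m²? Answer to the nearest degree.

Unpolarized light through the first polarizer → I₁ = ½ I₀, now polarized at 39°.
Target fraction: 99.2 / 2320 W/m² = 0.04276 of I₀.
Need I₂/I₀ = 0.04276, so cos²(θ − 39°) = 0.04276 / 0.5 = 0.08552.
θ − 39° = arccos(√0.08552) = 73.0°, giving θ ≈ 39 + 73.0 = 112.0°.

θ ≈ 112°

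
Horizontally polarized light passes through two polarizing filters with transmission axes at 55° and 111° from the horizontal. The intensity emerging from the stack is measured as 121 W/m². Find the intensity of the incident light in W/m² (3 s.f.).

By Malus's law, I₁ = I₀ cos²(55° − 0°) = I₀ cos²(55°) = 0.329 I₀.
I₂ = I₁ cos²(111° − 55°) = 0.329 I₀ · cos²(56°) = 0.1029 I₀.
So 121 W/m² = 0.1029 I₀, giving I₀ = 121/0.1029 = 1176 W/m².

I₀ ≈ 1180 W/m²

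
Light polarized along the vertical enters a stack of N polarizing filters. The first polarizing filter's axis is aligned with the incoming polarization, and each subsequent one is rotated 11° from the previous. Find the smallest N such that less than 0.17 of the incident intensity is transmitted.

First polarizer is aligned with the polarization: full transmission.
Each further stage multiplies by cos²(11°) = 0.9636.
After N polarizers: T = 0.9636^(N−1). Require T < 0.17 ⇒ N−1 > ln(0.17)/ln(0.9636) = 47.78, so N−1 ≥ 48 and N = 49.
Check: N=49 gives T = 0.1686 < 0.17; N=48 gives T = 0.175.

N = 49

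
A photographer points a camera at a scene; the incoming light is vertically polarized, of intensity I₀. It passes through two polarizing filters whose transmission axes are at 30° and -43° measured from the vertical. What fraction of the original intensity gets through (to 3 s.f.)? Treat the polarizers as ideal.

I₁ = I₀ cos²(30° − 0°) = I₀ cos²(30°) = 0.75 I₀.
I₂ = I₁ cos²(-43° − 30°) = 0.75 I₀ · cos²(73°) = 0.06411 I₀.
Transmitted fraction = 0.06411.

≈ 0.0641 I₀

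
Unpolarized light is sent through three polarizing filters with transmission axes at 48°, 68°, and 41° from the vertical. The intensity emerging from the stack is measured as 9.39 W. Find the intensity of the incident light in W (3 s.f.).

Unpolarized light through the first polarizer → I₁ = ½ I₀, now polarized at 48°.
I₂ = I₁ cos²(68° − 48°) = 0.5 I₀ · cos²(20°) = 0.4415 I₀.
I₃ = I₂ cos²(41° − 68°) = 0.4415 I₀ · cos²(27°) = 0.3505 I₀.
So 9.39 W = 0.3505 I₀, giving I₀ = 9.39/0.3505 = 26.79 W.

I₀ ≈ 26.8 W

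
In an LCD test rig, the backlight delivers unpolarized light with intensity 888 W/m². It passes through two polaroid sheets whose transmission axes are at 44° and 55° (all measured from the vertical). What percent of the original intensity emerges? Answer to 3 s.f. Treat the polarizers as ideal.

≈ 48.2%

Unpolarized light through the first polarizer → I₁ = 888 W/m²/2 = 444 W/m², polarized at 44°.
I₂ = I₁ · cos²(11°) = 444 · 0.9636 = 427.8 W/m².
That is 48.18% of the incident intensity.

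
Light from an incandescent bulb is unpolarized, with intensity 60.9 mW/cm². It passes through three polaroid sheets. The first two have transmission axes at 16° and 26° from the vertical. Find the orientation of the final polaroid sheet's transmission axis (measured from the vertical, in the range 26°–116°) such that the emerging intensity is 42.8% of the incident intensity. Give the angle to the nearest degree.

θ ≈ 46°

Unpolarized light through the first polarizer → I₁ = ½ I₀, now polarized at 16°.
I₂ = I₁ cos²(26° − 16°) = 0.5 I₀ · cos²(10°) = 0.4849 I₀.
Need I₃/I₀ = 0.428, so cos²(θ − 26°) = 0.428 / 0.4849 = 0.8826.
θ − 26° = arccos(√0.8826) = 20.0°, giving θ ≈ 26 + 20.0 = 46.0°.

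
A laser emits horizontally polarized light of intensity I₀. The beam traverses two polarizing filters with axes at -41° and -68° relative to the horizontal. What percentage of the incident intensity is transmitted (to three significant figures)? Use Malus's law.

≈ 45.2%

By Malus's law, I₁ = I₀ cos²(-41° − 0°) = I₀ cos²(41°) = 0.5696 I₀.
I₂ = I₁ cos²(-68° + 41°) = 0.5696 I₀ · cos²(27°) = 0.4522 I₀.
That is 45.22% of the incident intensity.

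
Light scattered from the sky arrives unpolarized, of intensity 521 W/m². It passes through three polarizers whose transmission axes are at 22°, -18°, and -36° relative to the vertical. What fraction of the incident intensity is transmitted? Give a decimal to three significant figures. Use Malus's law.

Unpolarized light through the first polarizer → I₁ = 521 W/m²/2 = 260.5 W/m², polarized at 22°.
I₂ = I₁ · cos²(40°) = 260.5 · 0.5868 = 152.9 W/m².
I₃ = I₂ · cos²(18°) = 152.9 · 0.9045 = 138.3 W/m².
Transmitted fraction = 0.2654.

I/I₀ ≈ 0.265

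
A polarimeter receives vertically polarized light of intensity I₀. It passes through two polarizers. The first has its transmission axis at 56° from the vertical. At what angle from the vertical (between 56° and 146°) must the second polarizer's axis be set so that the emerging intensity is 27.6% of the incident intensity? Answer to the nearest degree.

θ ≈ 76°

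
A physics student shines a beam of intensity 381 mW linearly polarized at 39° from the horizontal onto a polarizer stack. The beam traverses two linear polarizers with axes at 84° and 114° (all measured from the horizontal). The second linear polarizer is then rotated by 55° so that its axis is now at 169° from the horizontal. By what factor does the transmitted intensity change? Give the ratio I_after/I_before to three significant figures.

Before rotation:
By Malus's law, I₁ = I₀ cos²(84° − 39°) = I₀ cos²(45°) = 0.5 I₀.
I₂ = I₁ cos²(114° − 84°) = 0.5 I₀ · cos²(30°) = 0.375 I₀.
After rotation:
I₁ = I₀ cos²(84° − 39°) = I₀ cos²(45°) = 0.5 I₀.
I₂ = I₁ cos²(169° − 84°) = 0.5 I₀ · cos²(85°) = 0.003798 I₀.
Ratio = 0.003798 / 0.375 = 0.01013.

I_new/I_old ≈ 0.0101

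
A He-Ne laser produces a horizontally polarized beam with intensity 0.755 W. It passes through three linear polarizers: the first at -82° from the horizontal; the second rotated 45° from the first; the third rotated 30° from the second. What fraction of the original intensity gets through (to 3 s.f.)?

I₁ = 0.755 W · cos²(82°) = 0.01462 W.
I₂ = I₁ · cos²(45°) = 0.01462 · 0.5 = 0.007312 W.
I₃ = I₂ · cos²(30°) = 0.007312 · 0.75 = 0.005484 W.
Transmitted fraction = 0.007263.

I/I₀ ≈ 0.00726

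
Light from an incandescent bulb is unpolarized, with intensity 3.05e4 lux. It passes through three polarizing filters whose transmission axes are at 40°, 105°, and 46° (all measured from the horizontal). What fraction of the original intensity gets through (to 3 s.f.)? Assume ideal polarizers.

Unpolarized light through the first polarizer → I₁ = 3.05e4 lux/2 = 1.525e+04 lux, polarized at 40°.
I₂ = I₁ · cos²(65°) = 1.525e+04 · 0.1786 = 2724 lux.
I₃ = I₂ · cos²(59°) = 2724 · 0.2653 = 722.5 lux.
Transmitted fraction = 0.02369.

I/I₀ ≈ 0.0237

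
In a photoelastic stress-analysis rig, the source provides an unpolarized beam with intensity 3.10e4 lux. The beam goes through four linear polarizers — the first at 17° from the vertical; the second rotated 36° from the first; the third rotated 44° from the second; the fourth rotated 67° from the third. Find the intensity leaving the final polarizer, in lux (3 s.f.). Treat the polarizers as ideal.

I ≈ 801 lux

Unpolarized light through the first polarizer → I₁ = 3.10e4 lux/2 = 1.55e+04 lux, polarized at 17°.
I₂ = I₁ · cos²(36°) = 1.55e+04 · 0.6545 = 1.014e+04 lux.
I₃ = I₂ · cos²(44°) = 1.014e+04 · 0.5174 = 5249 lux.
I₄ = I₃ · cos²(67°) = 5249 · 0.1527 = 801.4 lux.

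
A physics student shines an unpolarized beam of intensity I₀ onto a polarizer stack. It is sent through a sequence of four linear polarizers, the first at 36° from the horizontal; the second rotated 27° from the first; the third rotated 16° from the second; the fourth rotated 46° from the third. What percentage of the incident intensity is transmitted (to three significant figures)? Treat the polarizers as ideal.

≈ 17.7%

Unpolarized light through the first polarizer → I₁ = ½ I₀, now polarized at 36°.
I₂ = I₁ cos²(27°) = 0.5 · 0.7939 I₀ = 0.3969 I₀.
I₃ = I₂ cos²(16°) = 0.3969 · 0.924 I₀ = 0.3668 I₀.
I₄ = I₃ cos²(46°) = 0.3668 · 0.4826 I₀ = 0.177 I₀.
That is 17.7% of the incident intensity.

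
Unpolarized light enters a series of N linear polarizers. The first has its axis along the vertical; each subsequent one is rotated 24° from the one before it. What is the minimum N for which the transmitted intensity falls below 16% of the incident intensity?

First polarizer halves the unpolarized light: factor 1/2.
Each further stage multiplies by cos²(24°) = 0.8346.
After N polarizers: T = 0.5·0.8346^(N−1). Require T < 0.16 ⇒ N−1 > ln(0.16/0.5)/ln(0.8346) = 6.30, so N−1 ≥ 7 and N = 8.
Check: N=8 gives T = 0.141 < 0.16; N=7 gives T = 0.1689.

N = 8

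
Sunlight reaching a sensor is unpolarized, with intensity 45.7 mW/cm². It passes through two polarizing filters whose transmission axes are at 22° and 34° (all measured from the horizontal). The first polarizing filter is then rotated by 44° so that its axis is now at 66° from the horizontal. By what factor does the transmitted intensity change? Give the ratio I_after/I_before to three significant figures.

Before rotation:
Unpolarized light through the first polarizer → I₁ = ½ I₀, now polarized at 22°.
I₂ = I₁ cos²(34° − 22°) = 0.5 I₀ · cos²(12°) = 0.4784 I₀.
After rotation:
Unpolarized light through the first polarizer → I₁ = ½ I₀, now polarized at 66°.
I₂ = I₁ cos²(34° − 66°) = 0.5 I₀ · cos²(32°) = 0.3596 I₀.
Ratio = 0.3596 / 0.4784 = 0.7517.

I_new/I_old ≈ 0.752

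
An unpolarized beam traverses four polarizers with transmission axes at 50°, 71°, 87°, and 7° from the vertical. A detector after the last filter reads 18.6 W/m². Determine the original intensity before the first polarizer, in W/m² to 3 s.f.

I₀ ≈ 1530 W/m²

Unpolarized light through the first polarizer → I₁ = ½ I₀, now polarized at 50°.
I₂ = I₁ cos²(71° − 50°) = 0.5 I₀ · cos²(21°) = 0.4358 I₀.
I₃ = I₂ cos²(87° − 71°) = 0.4358 I₀ · cos²(16°) = 0.4027 I₀.
I₄ = I₃ cos²(7° − 87°) = 0.4027 I₀ · cos²(80°) = 0.01214 I₀.
So 18.6 W/m² = 0.01214 I₀, giving I₀ = 18.6/0.01214 = 1532 W/m².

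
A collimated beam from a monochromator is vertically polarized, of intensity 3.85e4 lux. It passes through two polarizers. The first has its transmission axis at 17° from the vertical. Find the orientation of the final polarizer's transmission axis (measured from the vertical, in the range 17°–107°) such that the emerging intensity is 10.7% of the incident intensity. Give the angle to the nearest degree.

By Malus's law, I₁ = I₀ cos²(17° − 0°) = I₀ cos²(17°) = 0.9145 I₀.
Need I₂/I₀ = 0.107, so cos²(θ − 17°) = 0.107 / 0.9145 = 0.117.
θ − 17° = arccos(√0.117) = 70.0°, giving θ ≈ 17 + 70.0 = 87.0°.

θ ≈ 87°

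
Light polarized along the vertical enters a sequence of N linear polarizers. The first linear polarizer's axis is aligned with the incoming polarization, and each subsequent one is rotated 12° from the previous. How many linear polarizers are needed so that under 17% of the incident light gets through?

N = 42

First polarizer is aligned with the polarization: full transmission.
Each further stage multiplies by cos²(12°) = 0.9568.
After N polarizers: T = 0.9568^(N−1). Require T < 0.17 ⇒ N−1 > ln(0.17)/ln(0.9568) = 40.10, so N−1 ≥ 41 and N = 42.
Check: N=42 gives T = 0.1634 < 0.17; N=41 gives T = 0.1707.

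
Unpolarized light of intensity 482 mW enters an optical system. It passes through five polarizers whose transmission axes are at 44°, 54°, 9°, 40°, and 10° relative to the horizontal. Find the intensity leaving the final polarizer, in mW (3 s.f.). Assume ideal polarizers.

Unpolarized light through the first polarizer → I₁ = 482 mW/2 = 241 mW, polarized at 44°.
I₂ = I₁ · cos²(10°) = 241 · 0.9698 = 233.7 mW.
I₃ = I₂ · cos²(45°) = 233.7 · 0.5 = 116.9 mW.
I₄ = I₃ · cos²(31°) = 116.9 · 0.7347 = 85.87 mW.
I₅ = I₄ · cos²(30°) = 85.87 · 0.75 = 64.4 mW.

I ≈ 64.4 mW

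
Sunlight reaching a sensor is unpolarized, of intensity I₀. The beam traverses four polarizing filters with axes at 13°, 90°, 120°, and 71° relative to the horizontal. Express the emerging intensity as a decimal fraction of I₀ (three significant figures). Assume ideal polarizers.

≈ 0.00817 I₀

Unpolarized light through the first polarizer → I₁ = ½ I₀, now polarized at 13°.
I₂ = I₁ cos²(90° − 13°) = 0.5 I₀ · cos²(77°) = 0.0253 I₀.
I₃ = I₂ cos²(120° − 90°) = 0.0253 I₀ · cos²(30°) = 0.01898 I₀.
I₄ = I₃ cos²(71° − 120°) = 0.01898 I₀ · cos²(49°) = 0.008168 I₀.
Transmitted fraction = 0.008168.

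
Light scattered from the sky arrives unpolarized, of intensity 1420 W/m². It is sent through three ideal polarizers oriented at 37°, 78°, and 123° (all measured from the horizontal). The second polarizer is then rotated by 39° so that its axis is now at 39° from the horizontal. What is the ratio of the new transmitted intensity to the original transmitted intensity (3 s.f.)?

I_new/I_old ≈ 0.0383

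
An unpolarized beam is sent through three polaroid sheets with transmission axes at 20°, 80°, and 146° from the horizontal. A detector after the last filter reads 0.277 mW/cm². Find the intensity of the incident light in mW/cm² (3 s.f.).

I₀ ≈ 13.4 mW/cm²

Unpolarized light through the first polarizer → I₁ = ½ I₀, now polarized at 20°.
I₂ = I₁ cos²(80° − 20°) = 0.5 I₀ · cos²(60°) = 0.125 I₀.
I₃ = I₂ cos²(146° − 80°) = 0.125 I₀ · cos²(66°) = 0.02068 I₀.
So 0.277 mW/cm² = 0.02068 I₀, giving I₀ = 0.277/0.02068 = 13.4 mW/cm².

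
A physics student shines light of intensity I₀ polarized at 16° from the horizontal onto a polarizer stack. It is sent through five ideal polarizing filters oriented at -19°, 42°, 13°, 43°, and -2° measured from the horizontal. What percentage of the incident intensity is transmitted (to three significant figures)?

I₁ = I₀ cos²(-19° − 16°) = I₀ cos²(35°) = 0.671 I₀.
I₂ = I₁ cos²(42° + 19°) = 0.671 I₀ · cos²(61°) = 0.1577 I₀.
I₃ = I₂ cos²(13° − 42°) = 0.1577 I₀ · cos²(29°) = 0.1206 I₀.
I₄ = I₃ cos²(43° − 13°) = 0.1206 I₀ · cos²(30°) = 0.09048 I₀.
I₅ = I₄ cos²(-2° − 43°) = 0.09048 I₀ · cos²(45°) = 0.04524 I₀.
That is 4.524% of the incident intensity.

≈ 4.52%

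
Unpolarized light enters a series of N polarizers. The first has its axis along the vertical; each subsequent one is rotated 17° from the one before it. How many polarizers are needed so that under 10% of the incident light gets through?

N = 20

First polarizer halves the unpolarized light: factor 1/2.
Each further stage multiplies by cos²(17°) = 0.9145.
After N polarizers: T = 0.5·0.9145^(N−1). Require T < 0.10 ⇒ N−1 > ln(0.10/0.5)/ln(0.9145) = 18.01, so N−1 ≥ 19 and N = 20.
Check: N=20 gives T = 0.09154 < 0.10; N=19 gives T = 0.1001.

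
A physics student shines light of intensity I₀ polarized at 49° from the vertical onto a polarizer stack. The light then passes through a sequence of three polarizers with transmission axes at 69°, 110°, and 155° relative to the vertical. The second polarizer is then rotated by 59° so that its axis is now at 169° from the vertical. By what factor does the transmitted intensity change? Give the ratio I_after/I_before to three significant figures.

Before rotation:
I₁ = I₀ cos²(69° − 49°) = I₀ cos²(20°) = 0.883 I₀.
I₂ = I₁ cos²(110° − 69°) = 0.883 I₀ · cos²(41°) = 0.503 I₀.
I₃ = I₂ cos²(155° − 110°) = 0.503 I₀ · cos²(45°) = 0.2515 I₀.
After rotation:
I₁ = I₀ cos²(69° − 49°) = I₀ cos²(20°) = 0.883 I₀.
Angle between axes 1 and 2: 80°. I₂ = 0.883 I₀ · cos²(80°) = 0.02663 I₀.
I₃ = I₂ cos²(155° − 169°) = 0.02663 I₀ · cos²(14°) = 0.02507 I₀.
Ratio = 0.02507 / 0.2515 = 0.09968.

I_new/I_old ≈ 0.0997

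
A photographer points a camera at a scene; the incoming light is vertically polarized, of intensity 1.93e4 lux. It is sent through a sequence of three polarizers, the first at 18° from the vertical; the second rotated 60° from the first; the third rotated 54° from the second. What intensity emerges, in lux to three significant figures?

I₁ = 1.93e4 lux · cos²(18°) = 1.746e+04 lux.
I₂ = I₁ · cos²(60°) = 1.746e+04 · 0.25 = 4364 lux.
I₃ = I₂ · cos²(54°) = 4364 · 0.3455 = 1508 lux.

I ≈ 1510 lux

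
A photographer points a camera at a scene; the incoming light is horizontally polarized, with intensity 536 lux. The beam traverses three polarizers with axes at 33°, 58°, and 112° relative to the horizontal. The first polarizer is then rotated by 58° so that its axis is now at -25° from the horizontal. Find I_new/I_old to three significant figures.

Before rotation:
By Malus's law, I₁ = I₀ cos²(33° − 0°) = I₀ cos²(33°) = 0.7034 I₀.
I₂ = I₁ cos²(58° − 33°) = 0.7034 I₀ · cos²(25°) = 0.5777 I₀.
I₃ = I₂ cos²(112° − 58°) = 0.5777 I₀ · cos²(54°) = 0.1996 I₀.
After rotation:
I₁ = I₀ cos²(-25° − 0°) = I₀ cos²(25°) = 0.8214 I₀.
I₂ = I₁ cos²(58° + 25°) = 0.8214 I₀ · cos²(83°) = 0.0122 I₀.
I₃ = I₂ cos²(112° − 58°) = 0.0122 I₀ · cos²(54°) = 0.004215 I₀.
Ratio = 0.004215 / 0.1996 = 0.02112.

I_new/I_old ≈ 0.0211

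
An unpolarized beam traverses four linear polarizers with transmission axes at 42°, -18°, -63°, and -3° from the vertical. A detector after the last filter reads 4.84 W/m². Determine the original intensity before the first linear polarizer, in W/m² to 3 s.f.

I₀ ≈ 310 W/m²

Unpolarized light through the first polarizer → I₁ = ½ I₀, now polarized at 42°.
I₂ = I₁ cos²(-18° − 42°) = 0.5 I₀ · cos²(60°) = 0.125 I₀.
I₃ = I₂ cos²(-63° + 18°) = 0.125 I₀ · cos²(45°) = 0.0625 I₀.
I₄ = I₃ cos²(-3° + 63°) = 0.0625 I₀ · cos²(60°) = 0.01563 I₀.
So 4.84 W/m² = 0.01563 I₀, giving I₀ = 4.84/0.01563 = 309.8 W/m².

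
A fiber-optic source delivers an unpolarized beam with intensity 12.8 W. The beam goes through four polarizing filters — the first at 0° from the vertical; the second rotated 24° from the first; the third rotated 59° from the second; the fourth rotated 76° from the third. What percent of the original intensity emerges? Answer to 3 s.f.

Unpolarized light through the first polarizer → I₁ = 12.8 W/2 = 6.4 W, polarized at 0°.
I₂ = I₁ · cos²(24°) = 6.4 · 0.8346 = 5.341 W.
I₃ = I₂ · cos²(59°) = 5.341 · 0.2653 = 1.417 W.
I₄ = I₃ · cos²(76°) = 1.417 · 0.05853 = 0.08292 W.
That is 0.6478% of the incident intensity.

≈ 0.648%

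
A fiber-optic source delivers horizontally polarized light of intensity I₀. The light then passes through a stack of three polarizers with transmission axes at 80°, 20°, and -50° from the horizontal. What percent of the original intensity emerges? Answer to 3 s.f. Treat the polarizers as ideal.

≈ 0.0882%

By Malus's law, I₁ = I₀ cos²(80° − 0°) = I₀ cos²(80°) = 0.03015 I₀.
I₂ = I₁ cos²(20° − 80°) = 0.03015 I₀ · cos²(60°) = 0.007538 I₀.
I₃ = I₂ cos²(-50° − 20°) = 0.007538 I₀ · cos²(70°) = 0.0008818 I₀.
That is 0.08818% of the incident intensity.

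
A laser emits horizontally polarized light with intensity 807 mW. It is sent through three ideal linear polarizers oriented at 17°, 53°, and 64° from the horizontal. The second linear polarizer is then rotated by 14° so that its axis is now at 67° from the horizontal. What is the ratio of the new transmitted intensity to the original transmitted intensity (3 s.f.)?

Before rotation:
I₁ = I₀ cos²(17° − 0°) = I₀ cos²(17°) = 0.9145 I₀.
I₂ = I₁ cos²(53° − 17°) = 0.9145 I₀ · cos²(36°) = 0.5986 I₀.
I₃ = I₂ cos²(64° − 53°) = 0.5986 I₀ · cos²(11°) = 0.5768 I₀.
After rotation:
I₁ = I₀ cos²(17° − 0°) = I₀ cos²(17°) = 0.9145 I₀.
I₂ = I₁ cos²(67° − 17°) = 0.9145 I₀ · cos²(50°) = 0.3779 I₀.
I₃ = I₂ cos²(64° − 67°) = 0.3779 I₀ · cos²(3°) = 0.3768 I₀.
Ratio = 0.3768 / 0.5768 = 0.6533.

I_new/I_old ≈ 0.653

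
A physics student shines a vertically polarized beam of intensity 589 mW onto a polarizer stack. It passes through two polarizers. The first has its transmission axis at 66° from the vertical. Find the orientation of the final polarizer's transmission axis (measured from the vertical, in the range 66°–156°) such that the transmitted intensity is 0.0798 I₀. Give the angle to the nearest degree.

θ ≈ 112°

By Malus's law, I₁ = I₀ cos²(66° − 0°) = I₀ cos²(66°) = 0.1654 I₀.
Need I₂/I₀ = 0.0798, so cos²(θ − 66°) = 0.0798 / 0.1654 = 0.4824.
θ − 66° = arccos(√0.4824) = 46.0°, giving θ ≈ 66 + 46.0 = 112.0°.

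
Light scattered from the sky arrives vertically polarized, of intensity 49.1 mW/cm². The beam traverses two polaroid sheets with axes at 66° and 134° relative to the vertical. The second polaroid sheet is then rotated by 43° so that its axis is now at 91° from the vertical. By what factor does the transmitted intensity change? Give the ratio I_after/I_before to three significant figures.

Before rotation:
I₁ = I₀ cos²(66° − 0°) = I₀ cos²(66°) = 0.1654 I₀.
I₂ = I₁ cos²(134° − 66°) = 0.1654 I₀ · cos²(68°) = 0.02322 I₀.
After rotation:
I₁ = I₀ cos²(66° − 0°) = I₀ cos²(66°) = 0.1654 I₀.
I₂ = I₁ cos²(91° − 66°) = 0.1654 I₀ · cos²(25°) = 0.1359 I₀.
Ratio = 0.1359 / 0.02322 = 5.853.

I_new/I_old ≈ 5.85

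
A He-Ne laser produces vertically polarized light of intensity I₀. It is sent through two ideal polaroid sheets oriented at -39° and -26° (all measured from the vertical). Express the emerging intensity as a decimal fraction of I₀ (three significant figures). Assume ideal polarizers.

I₁ = I₀ cos²(-39° − 0°) = I₀ cos²(39°) = 0.604 I₀.
I₂ = I₁ cos²(-26° + 39°) = 0.604 I₀ · cos²(13°) = 0.5734 I₀.
Transmitted fraction = 0.5734.

≈ 0.573 I₀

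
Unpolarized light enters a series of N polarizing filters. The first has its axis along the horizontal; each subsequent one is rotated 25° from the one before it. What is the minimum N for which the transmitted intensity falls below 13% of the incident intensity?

N = 8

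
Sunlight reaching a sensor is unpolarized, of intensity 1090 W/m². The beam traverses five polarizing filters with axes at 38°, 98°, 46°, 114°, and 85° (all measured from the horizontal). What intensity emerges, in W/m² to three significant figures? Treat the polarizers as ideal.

Unpolarized light through the first polarizer → I₁ = 1090 W/m²/2 = 545 W/m², polarized at 38°.
I₂ = I₁ · cos²(60°) = 545 · 0.25 = 136.3 W/m².
I₃ = I₂ · cos²(52°) = 136.3 · 0.379 = 51.64 W/m².
I₄ = I₃ · cos²(68°) = 51.64 · 0.1403 = 7.247 W/m².
I₅ = I₄ · cos²(29°) = 7.247 · 0.765 = 5.544 W/m².

I ≈ 5.54 W/m²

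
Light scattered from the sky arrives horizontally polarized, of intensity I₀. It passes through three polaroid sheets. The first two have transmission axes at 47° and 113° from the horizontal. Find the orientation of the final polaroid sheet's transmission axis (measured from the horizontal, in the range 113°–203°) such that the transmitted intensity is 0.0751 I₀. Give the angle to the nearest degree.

By Malus's law, I₁ = I₀ cos²(47° − 0°) = I₀ cos²(47°) = 0.4651 I₀.
I₂ = I₁ cos²(113° − 47°) = 0.4651 I₀ · cos²(66°) = 0.07695 I₀.
Need I₃/I₀ = 0.0751, so cos²(θ − 113°) = 0.0751 / 0.07695 = 0.976.
θ − 113° = arccos(√0.976) = 8.9°, giving θ ≈ 113 + 8.9 = 121.9°.

θ ≈ 122°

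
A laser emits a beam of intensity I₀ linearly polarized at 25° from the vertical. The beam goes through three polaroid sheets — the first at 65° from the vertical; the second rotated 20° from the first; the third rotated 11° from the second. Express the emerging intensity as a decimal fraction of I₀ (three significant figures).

≈ 0.499 I₀

I₁ = I₀ cos²(65° − 25°) = I₀ cos²(40°) = 0.5868 I₀.
I₂ = I₁ cos²(20°) = 0.5868 · 0.883 I₀ = 0.5182 I₀.
I₃ = I₂ cos²(11°) = 0.5182 · 0.9636 I₀ = 0.4993 I₀.
Transmitted fraction = 0.4993.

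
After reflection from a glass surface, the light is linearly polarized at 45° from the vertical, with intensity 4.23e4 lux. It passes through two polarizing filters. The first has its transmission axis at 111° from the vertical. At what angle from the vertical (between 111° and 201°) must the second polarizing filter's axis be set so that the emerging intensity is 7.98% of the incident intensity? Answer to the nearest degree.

θ ≈ 157°

I₁ = I₀ cos²(111° − 45°) = I₀ cos²(66°) = 0.1654 I₀.
Need I₂/I₀ = 0.0798, so cos²(θ − 111°) = 0.0798 / 0.1654 = 0.4824.
θ − 111° = arccos(√0.4824) = 46.0°, giving θ ≈ 111 + 46.0 = 157.0°.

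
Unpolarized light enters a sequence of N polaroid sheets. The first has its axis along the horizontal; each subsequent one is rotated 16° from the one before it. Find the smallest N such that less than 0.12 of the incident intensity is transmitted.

First polarizer halves the unpolarized light: factor 1/2.
Each further stage multiplies by cos²(16°) = 0.924.
After N polarizers: T = 0.5·0.924^(N−1). Require T < 0.12 ⇒ N−1 > ln(0.12/0.5)/ln(0.924) = 18.06, so N−1 ≥ 19 and N = 20.
Check: N=20 gives T = 0.1114 < 0.12; N=19 gives T = 0.1206.

N = 20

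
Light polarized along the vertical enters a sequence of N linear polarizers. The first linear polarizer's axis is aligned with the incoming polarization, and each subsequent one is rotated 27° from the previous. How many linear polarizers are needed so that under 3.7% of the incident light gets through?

N = 16

First polarizer is aligned with the polarization: full transmission.
Each further stage multiplies by cos²(27°) = 0.7939.
After N polarizers: T = 0.7939^(N−1). Require T < 0.037 ⇒ N−1 > ln(0.037)/ln(0.7939) = 14.28, so N−1 ≥ 15 and N = 16.
Check: N=16 gives T = 0.03136 < 0.037; N=15 gives T = 0.03951.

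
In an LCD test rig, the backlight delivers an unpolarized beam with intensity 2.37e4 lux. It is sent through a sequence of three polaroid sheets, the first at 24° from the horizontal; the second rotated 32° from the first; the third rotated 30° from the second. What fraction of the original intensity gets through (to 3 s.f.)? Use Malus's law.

Unpolarized light through the first polarizer → I₁ = 2.37e4 lux/2 = 1.185e+04 lux, polarized at 24°.
I₂ = I₁ · cos²(32°) = 1.185e+04 · 0.7192 = 8522 lux.
I₃ = I₂ · cos²(30°) = 8522 · 0.75 = 6392 lux.
Transmitted fraction = 0.2697.

I/I₀ ≈ 0.270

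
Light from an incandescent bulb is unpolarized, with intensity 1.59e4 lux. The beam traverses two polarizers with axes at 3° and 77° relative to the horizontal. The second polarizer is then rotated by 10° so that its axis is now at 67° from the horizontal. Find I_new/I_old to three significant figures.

I_new/I_old ≈ 2.53

Before rotation:
Unpolarized light through the first polarizer → I₁ = ½ I₀, now polarized at 3°.
I₂ = I₁ cos²(77° − 3°) = 0.5 I₀ · cos²(74°) = 0.03799 I₀.
After rotation:
Unpolarized light through the first polarizer → I₁ = ½ I₀, now polarized at 3°.
I₂ = I₁ cos²(67° − 3°) = 0.5 I₀ · cos²(64°) = 0.09608 I₀.
Ratio = 0.09608 / 0.03799 = 2.529.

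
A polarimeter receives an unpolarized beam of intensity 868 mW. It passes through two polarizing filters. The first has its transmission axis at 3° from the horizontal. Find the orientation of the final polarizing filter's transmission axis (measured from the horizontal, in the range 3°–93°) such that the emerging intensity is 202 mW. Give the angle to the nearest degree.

Unpolarized light through the first polarizer → I₁ = ½ I₀, now polarized at 3°.
Target fraction: 202 / 868 mW = 0.2327 of I₀.
Need I₂/I₀ = 0.2327, so cos²(θ − 3°) = 0.2327 / 0.5 = 0.4654.
θ − 3° = arccos(√0.4654) = 47.0°, giving θ ≈ 3 + 47.0 = 50.0°.

θ ≈ 50°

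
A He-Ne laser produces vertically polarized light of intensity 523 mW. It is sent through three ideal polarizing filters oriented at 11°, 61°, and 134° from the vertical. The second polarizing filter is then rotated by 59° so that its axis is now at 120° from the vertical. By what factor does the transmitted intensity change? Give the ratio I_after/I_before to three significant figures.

Before rotation:
By Malus's law, I₁ = I₀ cos²(11° − 0°) = I₀ cos²(11°) = 0.9636 I₀.
I₂ = I₁ cos²(61° − 11°) = 0.9636 I₀ · cos²(50°) = 0.3981 I₀.
I₃ = I₂ cos²(134° − 61°) = 0.3981 I₀ · cos²(73°) = 0.03403 I₀.
After rotation:
I₁ = I₀ cos²(11° − 0°) = I₀ cos²(11°) = 0.9636 I₀.
Angle between axes 1 and 2: 71°. I₂ = 0.9636 I₀ · cos²(71°) = 0.1021 I₀.
I₃ = I₂ cos²(134° − 120°) = 0.1021 I₀ · cos²(14°) = 0.09616 I₀.
Ratio = 0.09616 / 0.03403 = 2.825.

I_new/I_old ≈ 2.83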